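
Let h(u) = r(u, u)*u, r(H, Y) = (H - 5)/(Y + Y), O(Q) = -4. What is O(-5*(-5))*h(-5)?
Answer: 20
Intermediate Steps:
r(H, Y) = (-5 + H)/(2*Y) (r(H, Y) = (-5 + H)/((2*Y)) = (-5 + H)*(1/(2*Y)) = (-5 + H)/(2*Y))
h(u) = -5/2 + u/2 (h(u) = ((-5 + u)/(2*u))*u = -5/2 + u/2)
O(-5*(-5))*h(-5) = -4*(-5/2 + (½)*(-5)) = -4*(-5/2 - 5/2) = -4*(-5) = 20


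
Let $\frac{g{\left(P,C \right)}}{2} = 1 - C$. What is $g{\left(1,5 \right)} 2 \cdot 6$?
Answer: $-96$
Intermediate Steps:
$g{\left(P,C \right)} = 2 - 2 C$ ($g{\left(P,C \right)} = 2 \left(1 - C\right) = 2 - 2 C$)
$g{\left(1,5 \right)} 2 \cdot 6 = \left(2 - 10\right) 2 \cdot 6 = \left(-8\right) 2 \cdot 6 = \left(-16\right) 6 = -96$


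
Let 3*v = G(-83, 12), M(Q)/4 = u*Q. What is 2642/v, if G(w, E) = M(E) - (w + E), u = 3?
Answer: 7926/215 ≈ 36.865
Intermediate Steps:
M(Q) = 12*Q (M(Q) = 4*(3*Q) = 12*Q)
G(w, E) = -w + 11*E (G(w, E) = 12*E - (w + E) = 12*E - (E + w) = 12*E + (-E - w) = -w + 11*E)
v = 215/3 (v = (-1*(-83) + 11*12)/3 = (83 + 132)/3 = (1/3)*215 = 215/3 ≈ 71.667)
2642/v = 2642/(215/3) = 2642*(3/215) = 7926/215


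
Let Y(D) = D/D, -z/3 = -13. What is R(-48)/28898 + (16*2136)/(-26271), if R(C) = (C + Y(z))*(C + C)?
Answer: -144847216/126529893 ≈ -1.1448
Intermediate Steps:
z = 39 (z = -3*(-13) = 39)
Y(D) = 1
R(C) = 2*C*(1 + C) (R(C) = (C + 1)*(C + C) = (1 + C)*(2*C) = 2*C*(1 + C))
R(-48)/28898 + (16*2136)/(-26271) = (2*(-48)*(1 - 48))/28898 + (16*2136)/(-26271) = (2*(-48)*(-47))*(1/28898) + 34176*(-1/26271) = 4512*(1/28898) - 11392/8757 = 2256/14449 - 11392/8757 = -144847216/126529893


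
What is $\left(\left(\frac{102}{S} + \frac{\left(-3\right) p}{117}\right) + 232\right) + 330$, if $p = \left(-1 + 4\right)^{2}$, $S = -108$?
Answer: $\frac{131233}{234} \approx 560.83$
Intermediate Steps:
$p = 9$ ($p = 3^{2} = 9$)
$\left(\left(\frac{102}{S} + \frac{\left(-3\right) p}{117}\right) + 232\right) + 330 = \left(\left(\frac{102}{-108} + \frac{\left(-3\right) 9}{117}\right) + 232\right) + 330 = \left(\left(102 \left(- \frac{1}{108}\right) - \frac{3}{13}\right) + 232\right) + 330 = \left(\left(- \frac{17}{18} - \frac{3}{13}\right) + 232\right) + 330 = \left(- \frac{275}{234} + 232\right) + 330 = \frac{54013}{234} + 330 = \frac{131233}{234}$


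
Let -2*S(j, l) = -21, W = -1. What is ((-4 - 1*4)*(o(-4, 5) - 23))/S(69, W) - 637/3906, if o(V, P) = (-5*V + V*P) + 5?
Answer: 52931/3906 ≈ 13.551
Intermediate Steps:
S(j, l) = 21/2 (S(j, l) = -1/2*(-21) = 21/2)
o(V, P) = 5 - 5*V + P*V (o(V, P) = (-5*V + P*V) + 5 = 5 - 5*V + P*V)
((-4 - 1*4)*(o(-4, 5) - 23))/S(69, W) - 637/3906 = ((-4 - 1*4)*((5 - 5*(-4) + 5*(-4)) - 23))/(21/2) - 637/3906 = ((-4 - 4)*((5 + 20 - 20) - 23))*(2/21) - 637*1/3906 = -8*(5 - 23)*(2/21) - 91/558 = -8*(-18)*(2/21) - 91/558 = 144*(2/21) - 91/558 = 96/7 - 91/558 = 52931/3906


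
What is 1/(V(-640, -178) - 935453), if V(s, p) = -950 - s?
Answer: -1/935763 ≈ -1.0686e-6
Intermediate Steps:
1/(V(-640, -178) - 935453) = 1/((-950 - 1*(-640)) - 935453) = 1/((-950 + 640) - 935453) = 1/(-310 - 935453) = 1/(-935763) = -1/935763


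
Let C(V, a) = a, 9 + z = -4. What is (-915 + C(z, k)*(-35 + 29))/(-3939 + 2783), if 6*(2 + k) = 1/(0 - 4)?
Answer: 3611/4624 ≈ 0.78093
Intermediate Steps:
z = -13 (z = -9 - 4 = -13)
k = -49/24 (k = -2 + 1/(6*(0 - 4)) = -2 + (⅙)/(-4) = -2 + (⅙)*(-¼) = -2 - 1/24 = -49/24 ≈ -2.0417)
(-915 + C(z, k)*(-35 + 29))/(-3939 + 2783) = (-915 - 49*(-35 + 29)/24)/(-3939 + 2783) = (-915 - 49/24*(-6))/(-1156) = (-915 + 49/4)*(-1/1156) = -3611/4*(-1/1156) = 3611/4624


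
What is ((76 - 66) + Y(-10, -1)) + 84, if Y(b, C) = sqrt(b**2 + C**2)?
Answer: 94 + sqrt(101) ≈ 104.05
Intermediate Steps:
Y(b, C) = sqrt(C**2 + b**2)
((76 - 66) + Y(-10, -1)) + 84 = ((76 - 66) + sqrt((-1)**2 + (-10)**2)) + 84 = (10 + sqrt(1 + 100)) + 84 = (10 + sqrt(101)) + 84 = 94 + sqrt(101)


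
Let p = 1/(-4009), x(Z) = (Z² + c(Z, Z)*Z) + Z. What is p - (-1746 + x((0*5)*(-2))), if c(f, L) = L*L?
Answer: 6999713/4009 ≈ 1746.0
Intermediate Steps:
c(f, L) = L²
x(Z) = Z + Z² + Z³ (x(Z) = (Z² + Z²*Z) + Z = (Z² + Z³) + Z = Z + Z² + Z³)
p = -1/4009 ≈ -0.00024944
p - (-1746 + x((0*5)*(-2))) = -1/4009 - (-1746 + ((0*5)*(-2))*(1 + (0*5)*(-2) + ((0*5)*(-2))²)) = -1/4009 - (-1746 + (0*(-2))*(1 + 0*(-2) + (0*(-2))²)) = -1/4009 - (-1746 + 0*(1 + 0 + 0²)) = -1/4009 - (-1746 + 0*(1 + 0 + 0)) = -1/4009 - (-1746 + 0*1) = -1/4009 - (-1746 + 0) = -1/4009 - 1*(-1746) = -1/4009 + 1746 = 6999713/4009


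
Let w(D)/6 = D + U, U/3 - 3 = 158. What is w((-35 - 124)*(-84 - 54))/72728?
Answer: 67275/36364 ≈ 1.8500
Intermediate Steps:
U = 483 (U = 9 + 3*158 = 9 + 474 = 483)
w(D) = 2898 + 6*D (w(D) = 6*(D + 483) = 6*(483 + D) = 2898 + 6*D)
w((-35 - 124)*(-84 - 54))/72728 = (2898 + 6*((-35 - 124)*(-84 - 54)))/72728 = (2898 + 6*(-159*(-138)))*(1/72728) = (2898 + 6*21942)*(1/72728) = (2898 + 131652)*(1/72728) = 134550*(1/72728) = 67275/36364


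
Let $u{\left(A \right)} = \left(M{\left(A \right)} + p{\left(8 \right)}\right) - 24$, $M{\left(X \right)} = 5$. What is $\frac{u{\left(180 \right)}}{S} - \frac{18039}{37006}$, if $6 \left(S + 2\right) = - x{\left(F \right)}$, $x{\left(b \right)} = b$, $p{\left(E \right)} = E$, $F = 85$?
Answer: $\frac{692613}{3589582} \approx 0.19295$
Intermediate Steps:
$u{\left(A \right)} = -11$ ($u{\left(A \right)} = \left(5 + 8\right) - 24 = 13 - 24 = -11$)
$S = - \frac{97}{6}$ ($S = -2 + \frac{\left(-1\right) 85}{6} = -2 + \frac{1}{6} \left(-85\right) = -2 - \frac{85}{6} = - \frac{97}{6} \approx -16.167$)
$\frac{u{\left(180 \right)}}{S} - \frac{18039}{37006} = - \frac{11}{- \frac{97}{6}} - \frac{18039}{37006} = \left(-11\right) \left(- \frac{6}{97}\right) - \frac{18039}{37006} = \frac{66}{97} - \frac{18039}{37006} = \frac{692613}{3589582}$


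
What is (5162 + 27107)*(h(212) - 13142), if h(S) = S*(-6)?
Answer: -465125366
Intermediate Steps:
h(S) = -6*S
(5162 + 27107)*(h(212) - 13142) = (5162 + 27107)*(-6*212 - 13142) = 32269*(-1272 - 13142) = 32269*(-14414) = -465125366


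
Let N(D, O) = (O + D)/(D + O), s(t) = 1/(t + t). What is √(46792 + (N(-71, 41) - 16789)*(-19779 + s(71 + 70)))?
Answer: √733601355090/47 ≈ 18224.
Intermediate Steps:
s(t) = 1/(2*t)
N(D, O) = 1 (N(D, O) = (D + O)/(D + O) = 1)
√(46792 + (N(-71, 41) - 16789)*(-19779 + s(71 + 70))) = √(46792 + (1 - 16789)*(-19779 + 1/(2*(71 + 70)))) = √(46792 - 16788*(-19779 + (½)/141)) = √(46792 - 16788*(-19779 + (½)*(1/141))) = √(46792 - 16788*(-19779 + 1/282)) = √(46792 - 16788*(-5577677/282)) = √(46792 + 15606340246/47) = √(15608539470/47) = √733601355090/47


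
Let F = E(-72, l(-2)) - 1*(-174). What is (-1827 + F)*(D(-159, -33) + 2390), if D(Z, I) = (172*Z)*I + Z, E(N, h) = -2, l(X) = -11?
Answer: -1497303325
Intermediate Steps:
F = 172 (F = -2 - 1*(-174) = -2 + 174 = 172)
D(Z, I) = Z + 172*I*Z (D(Z, I) = 172*I*Z + Z = Z + 172*I*Z)
(-1827 + F)*(D(-159, -33) + 2390) = (-1827 + 172)*(-159*(1 + 172*(-33)) + 2390) = -1655*(-159*(1 - 5676) + 2390) = -1655*(-159*(-5675) + 2390) = -1655*(902325 + 2390) = -1655*904715 = -1497303325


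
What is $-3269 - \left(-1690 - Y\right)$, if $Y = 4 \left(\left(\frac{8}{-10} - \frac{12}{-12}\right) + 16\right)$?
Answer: $- \frac{7571}{5} \approx -1514.2$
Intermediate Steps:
$Y = \frac{324}{5}$ ($Y = 4 \left(\left(8 \left(- \frac{1}{10}\right) - -1\right) + 16\right) = 4 \left(\left(- \frac{4}{5} + 1\right) + 16\right) = 4 \left(\frac{1}{5} + 16\right) = 4 \cdot \frac{81}{5} = \frac{324}{5} \approx 64.8$)
$-3269 - \left(-1690 - Y\right) = -3269 - \left(-1690 - \frac{324}{5}\right) = -3269 - - \frac{8774}{5} = -3269 + \frac{8774}{5} = - \frac{7571}{5}$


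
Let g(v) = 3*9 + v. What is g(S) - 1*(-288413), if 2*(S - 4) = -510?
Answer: 288189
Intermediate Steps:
S = -251 (S = 4 + (½)*(-510) = 4 - 255 = -251)
g(v) = 27 + v
g(S) - 1*(-288413) = (27 - 251) - 1*(-288413) = -224 + 288413 = 288189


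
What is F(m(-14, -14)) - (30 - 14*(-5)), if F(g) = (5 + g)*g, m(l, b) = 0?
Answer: -100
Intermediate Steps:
F(g) = g*(5 + g)
F(m(-14, -14)) - (30 - 14*(-5)) = 0*(5 + 0) - (30 - 14*(-5)) = 0*5 - (30 + 70) = 0 - 1*100 = 0 - 100 = -100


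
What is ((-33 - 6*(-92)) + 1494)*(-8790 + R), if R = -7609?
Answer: -33011187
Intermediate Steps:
((-33 - 6*(-92)) + 1494)*(-8790 + R) = ((-33 - 6*(-92)) + 1494)*(-8790 - 7609) = ((-33 + 552) + 1494)*(-16399) = (519 + 1494)*(-16399) = 2013*(-16399) = -33011187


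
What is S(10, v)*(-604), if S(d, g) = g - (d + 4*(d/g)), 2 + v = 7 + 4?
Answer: 29596/9 ≈ 3288.4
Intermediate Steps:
v = 9 (v = -2 + (7 + 4) = -2 + 11 = 9)
S(d, g) = g - d - 4*d/g (S(d, g) = g - (d + 4*d/g) = g + (-d - 4*d/g) = g - d - 4*d/g)
S(10, v)*(-604) = (9 - 1*10 - 4*10/9)*(-604) = (9 - 10 - 4*10*⅑)*(-604) = (9 - 10 - 40/9)*(-604) = -49/9*(-604) = 29596/9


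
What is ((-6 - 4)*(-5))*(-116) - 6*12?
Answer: -5872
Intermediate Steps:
((-6 - 4)*(-5))*(-116) - 6*12 = -10*(-5)*(-116) - 72 = 50*(-116) - 72 = -5800 - 72 = -5872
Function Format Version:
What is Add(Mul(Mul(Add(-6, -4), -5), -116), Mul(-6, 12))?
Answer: -5872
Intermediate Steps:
Add(Mul(Mul(Add(-6, -4), -5), -116), Mul(-6, 12)) = Add(Mul(Mul(-10, -5), -116), -72) = Add(Mul(50, -116), -72) = Add(-5800, -72) = -5872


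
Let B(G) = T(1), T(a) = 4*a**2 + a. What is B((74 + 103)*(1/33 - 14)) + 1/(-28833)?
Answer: 144164/28833 ≈ 5.0000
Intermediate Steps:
T(a) = a + 4*a**2
B(G) = 5 (B(G) = 1*(1 + 4*1) = 1*(1 + 4) = 1*5 = 5)
B((74 + 103)*(1/33 - 14)) + 1/(-28833) = 5 + 1/(-28833) = 5 - 1/28833 = 144164/28833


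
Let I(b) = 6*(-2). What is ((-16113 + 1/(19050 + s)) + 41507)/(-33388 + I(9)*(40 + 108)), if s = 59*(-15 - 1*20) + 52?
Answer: -432637579/599089068 ≈ -0.72216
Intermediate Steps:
s = -2013 (s = 59*(-15 - 20) + 52 = 59*(-35) + 52 = -2065 + 52 = -2013)
I(b) = -12
((-16113 + 1/(19050 + s)) + 41507)/(-33388 + I(9)*(40 + 108)) = ((-16113 + 1/(19050 - 2013)) + 41507)/(-33388 - 12*(40 + 108)) = ((-16113 + 1/17037) + 41507)/(-33388 - 12*148) = ((-16113 + 1/17037) + 41507)/(-33388 - 1776) = (-274517180/17037 + 41507)/(-35164) = (432637579/17037)*(-1/35164) = -432637579/599089068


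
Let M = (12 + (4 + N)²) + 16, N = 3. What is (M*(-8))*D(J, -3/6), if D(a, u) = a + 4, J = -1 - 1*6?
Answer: 1848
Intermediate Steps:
J = -7 (J = -1 - 6 = -7)
D(a, u) = 4 + a
M = 77 (M = (12 + (4 + 3)²) + 16 = (12 + 7²) + 16 = (12 + 49) + 16 = 61 + 16 = 77)
(M*(-8))*D(J, -3/6) = (77*(-8))*(4 - 7) = -616*(-3) = 1848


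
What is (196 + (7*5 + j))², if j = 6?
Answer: 56169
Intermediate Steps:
(196 + (7*5 + j))² = (196 + (7*5 + 6))² = (196 + (35 + 6))² = (196 + 41)² = 237² = 56169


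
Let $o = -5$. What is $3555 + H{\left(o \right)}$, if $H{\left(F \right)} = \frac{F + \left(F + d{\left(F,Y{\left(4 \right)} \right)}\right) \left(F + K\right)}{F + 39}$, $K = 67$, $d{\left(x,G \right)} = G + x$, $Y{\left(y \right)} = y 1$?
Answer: $\frac{120493}{34} \approx 3543.9$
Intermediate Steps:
$Y{\left(y \right)} = y$
$H{\left(F \right)} = \frac{F + \left(4 + 2 F\right) \left(67 + F\right)}{39 + F}$ ($H{\left(F \right)} = \frac{F + \left(F + \left(4 + F\right)\right) \left(F + 67\right)}{F + 39} = \frac{F + \left(4 + 2 F\right) \left(67 + F\right)}{39 + F}$)
$3555 + H{\left(o \right)} = 3555 + \frac{268 + 2 \left(-5\right)^{2} + 139 \left(-5\right)}{39 - 5} = 3555 + \frac{268 + 2 \cdot 25 - 695}{34} = 3555 + \frac{268 + 50 - 695}{34} = 3555 + \frac{1}{34} \left(-377\right) = 3555 - \frac{377}{34} = \frac{120493}{34}$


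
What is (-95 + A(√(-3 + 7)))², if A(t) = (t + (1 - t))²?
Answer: 8836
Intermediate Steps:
A(t) = 1 (A(t) = 1² = 1)
(-95 + A(√(-3 + 7)))² = (-95 + 1)² = (-94)² = 8836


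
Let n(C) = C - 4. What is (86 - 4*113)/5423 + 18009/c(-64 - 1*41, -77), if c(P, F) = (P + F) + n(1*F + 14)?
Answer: -32584647/450109 ≈ -72.393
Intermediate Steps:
n(C) = -4 + C
c(P, F) = 10 + P + 2*F (c(P, F) = (P + F) + (-4 + (1*F + 14)) = (F + P) + (-4 + (F + 14)) = (F + P) + (-4 + (14 + F)) = (F + P) + (10 + F) = 10 + P + 2*F)
(86 - 4*113)/5423 + 18009/c(-64 - 1*41, -77) = (86 - 4*113)/5423 + 18009/(10 + (-64 - 1*41) + 2*(-77)) = (86 - 452)*(1/5423) + 18009/(10 + (-64 - 41) - 154) = -366*1/5423 + 18009/(10 - 105 - 154) = -366/5423 + 18009/(-249) = -366/5423 + 18009*(-1/249) = -366/5423 - 6003/83 = -32584647/450109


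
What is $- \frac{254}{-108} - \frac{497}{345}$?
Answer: $\frac{5659}{6210} \approx 0.91127$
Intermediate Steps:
$- \frac{254}{-108} - \frac{497}{345} = \left(-254\right) \left(- \frac{1}{108}\right) - \frac{497}{345} = \frac{127}{54} - \frac{497}{345} = \frac{5659}{6210}$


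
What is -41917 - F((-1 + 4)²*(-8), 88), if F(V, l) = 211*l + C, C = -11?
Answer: -60474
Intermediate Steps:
F(V, l) = -11 + 211*l (F(V, l) = 211*l - 11 = -11 + 211*l)
-41917 - F((-1 + 4)²*(-8), 88) = -41917 - (-11 + 211*88) = -41917 - (-11 + 18568) = -41917 - 1*18557 = -41917 - 18557 = -60474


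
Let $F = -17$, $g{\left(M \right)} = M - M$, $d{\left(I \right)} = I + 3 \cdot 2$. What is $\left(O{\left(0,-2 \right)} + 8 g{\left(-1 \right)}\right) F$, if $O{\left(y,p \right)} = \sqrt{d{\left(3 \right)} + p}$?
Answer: $- 17 \sqrt{7} \approx -44.978$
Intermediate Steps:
$d{\left(I \right)} = 6 + I$ ($d{\left(I \right)} = I + 6 = 6 + I$)
$O{\left(y,p \right)} = \sqrt{9 + p}$ ($O{\left(y,p \right)} = \sqrt{\left(6 + 3\right) + p} = \sqrt{9 + p}$)
$g{\left(M \right)} = 0$
$\left(O{\left(0,-2 \right)} + 8 g{\left(-1 \right)}\right) F = \left(\sqrt{9 - 2} + 8 \cdot 0\right) \left(-17\right) = \left(\sqrt{7} + 0\right) \left(-17\right) = \sqrt{7} \left(-17\right) = - 17 \sqrt{7}$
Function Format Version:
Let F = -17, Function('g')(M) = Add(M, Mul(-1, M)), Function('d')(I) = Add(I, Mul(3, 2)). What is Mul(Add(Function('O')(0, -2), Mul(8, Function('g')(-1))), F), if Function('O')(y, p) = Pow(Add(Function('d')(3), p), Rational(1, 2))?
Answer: Mul(-17, Pow(7, Rational(1, 2))) ≈ -44.978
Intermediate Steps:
Function('d')(I) = Add(6, I) (Function('d')(I) = Add(I, 6) = Add(6, I))
Function('O')(y, p) = Pow(Add(9, p), Rational(1, 2)) (Function('O')(y, p) = Pow(Add(Add(6, 3), p), Rational(1, 2)) = Pow(Add(9, p), Rational(1, 2)))
Function('g')(M) = 0
Mul(Add(Function('O')(0, -2), Mul(8, Function('g')(-1))), F) = Mul(Add(Pow(Add(9, -2), Rational(1, 2)), Mul(8, 0)), -17) = Mul(Add(Pow(7, Rational(1, 2)), 0), -17) = Mul(Pow(7, Rational(1, 2)), -17) = Mul(-17, Pow(7, Rational(1, 2)))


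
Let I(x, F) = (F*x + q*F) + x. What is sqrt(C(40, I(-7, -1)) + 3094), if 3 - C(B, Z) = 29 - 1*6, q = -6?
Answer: sqrt(3074) ≈ 55.444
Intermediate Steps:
I(x, F) = x - 6*F + F*x (I(x, F) = (F*x - 6*F) + x = (-6*F + F*x) + x = x - 6*F + F*x)
C(B, Z) = -20 (C(B, Z) = 3 - (29 - 1*6) = 3 - (29 - 6) = 3 - 1*23 = 3 - 23 = -20)
sqrt(C(40, I(-7, -1)) + 3094) = sqrt(-20 + 3094) = sqrt(3074)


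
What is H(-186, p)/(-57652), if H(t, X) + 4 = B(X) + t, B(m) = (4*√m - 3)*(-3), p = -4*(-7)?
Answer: 181/57652 + 6*√7/14413 ≈ 0.0042409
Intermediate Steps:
p = 28
B(m) = 9 - 12*√m (B(m) = (-3 + 4*√m)*(-3) = 9 - 12*√m)
H(t, X) = 5 + t - 12*√X (H(t, X) = -4 + ((9 - 12*√X) + t) = -4 + (9 + t - 12*√X) = 5 + t - 12*√X)
H(-186, p)/(-57652) = (5 - 186 - 24*√7)/(-57652) = (5 - 186 - 24*√7)*(-1/57652) = (-181 - 24*√7)*(-1/57652) = 181/57652 + 6*√7/14413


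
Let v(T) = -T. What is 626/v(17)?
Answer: -626/17 ≈ -36.824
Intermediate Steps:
626/v(17) = 626/((-1*17)) = 626/(-17) = 626*(-1/17) = -626/17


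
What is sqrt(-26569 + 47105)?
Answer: 2*sqrt(5134) ≈ 143.30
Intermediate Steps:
sqrt(-26569 + 47105) = sqrt(20536) = 2*sqrt(5134)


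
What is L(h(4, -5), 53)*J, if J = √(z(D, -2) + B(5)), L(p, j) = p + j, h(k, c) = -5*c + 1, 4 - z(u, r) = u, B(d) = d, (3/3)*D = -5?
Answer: 79*√14 ≈ 295.59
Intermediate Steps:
D = -5
z(u, r) = 4 - u
h(k, c) = 1 - 5*c
L(p, j) = j + p
J = √14 (J = √((4 - 1*(-5)) + 5) = √((4 + 5) + 5) = √(9 + 5) = √14 ≈ 3.7417)
L(h(4, -5), 53)*J = (53 + (1 - 5*(-5)))*√14 = (53 + (1 + 25))*√14 = (53 + 26)*√14 = 79*√14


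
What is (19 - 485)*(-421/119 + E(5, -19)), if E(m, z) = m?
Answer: -81084/119 ≈ -681.38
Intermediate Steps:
(19 - 485)*(-421/119 + E(5, -19)) = (19 - 485)*(-421/119 + 5) = -466*(-421*1/119 + 5) = -466*(-421/119 + 5) = -466*174/119 = -81084/119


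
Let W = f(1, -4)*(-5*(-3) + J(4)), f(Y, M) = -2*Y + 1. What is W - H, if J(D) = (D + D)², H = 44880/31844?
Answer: -640139/7961 ≈ -80.409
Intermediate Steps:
H = 11220/7961 (H = 44880*(1/31844) = 11220/7961 ≈ 1.4094)
J(D) = 4*D² (J(D) = (2*D)² = 4*D²)
f(Y, M) = 1 - 2*Y
W = -79 (W = (1 - 2*1)*(-5*(-3) + 4*4²) = (1 - 2)*(15 + 4*16) = -(15 + 64) = -1*79 = -79)
W - H = -79 - 1*11220/7961 = -79 - 11220/7961 = -640139/7961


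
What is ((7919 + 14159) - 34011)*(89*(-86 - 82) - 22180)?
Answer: 443096156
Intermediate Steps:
((7919 + 14159) - 34011)*(89*(-86 - 82) - 22180) = (22078 - 34011)*(89*(-168) - 22180) = -11933*(-14952 - 22180) = -11933*(-37132) = 443096156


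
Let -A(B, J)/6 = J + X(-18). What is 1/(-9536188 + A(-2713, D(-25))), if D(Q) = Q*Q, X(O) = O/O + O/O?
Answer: -1/9539950 ≈ -1.0482e-7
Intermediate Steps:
X(O) = 2 (X(O) = 1 + 1 = 2)
D(Q) = Q**2
A(B, J) = -12 - 6*J (A(B, J) = -6*(J + 2) = -6*(2 + J) = -12 - 6*J)
1/(-9536188 + A(-2713, D(-25))) = 1/(-9536188 + (-12 - 6*(-25)**2)) = 1/(-9536188 + (-12 - 6*625)) = 1/(-9536188 + (-12 - 3750)) = 1/(-9536188 - 3762) = 1/(-9539950) = -1/9539950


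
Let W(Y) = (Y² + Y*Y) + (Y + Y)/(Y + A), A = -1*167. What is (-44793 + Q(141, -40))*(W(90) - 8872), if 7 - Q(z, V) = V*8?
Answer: -25082203416/77 ≈ -3.2574e+8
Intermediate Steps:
Q(z, V) = 7 - 8*V (Q(z, V) = 7 - V*8 = 7 - 8*V)
A = -167
W(Y) = 2*Y² + 2*Y/(-167 + Y) (W(Y) = (Y² + Y*Y) + (Y + Y)/(Y - 167) = (Y² + Y²) + (2*Y)/(-167 + Y) = 2*Y² + 2*Y/(-167 + Y))
(-44793 + Q(141, -40))*(W(90) - 8872) = (-44793 + (7 - 8*(-40)))*(2*90*(1 + 90² - 167*90)/(-167 + 90) - 8872) = (-44793 + (7 + 320))*(2*90*(1 + 8100 - 15030)/(-77) - 8872) = (-44793 + 327)*(2*90*(-1/77)*(-6929) - 8872) = -44466*(1247220/77 - 8872) = -44466*564076/77 = -25082203416/77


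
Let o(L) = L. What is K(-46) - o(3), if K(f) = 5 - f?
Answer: 48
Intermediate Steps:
K(-46) - o(3) = (5 - 1*(-46)) - 1*3 = (5 + 46) - 3 = 51 - 3 = 48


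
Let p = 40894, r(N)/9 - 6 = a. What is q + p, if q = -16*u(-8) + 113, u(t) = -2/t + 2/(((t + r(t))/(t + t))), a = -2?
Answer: 287149/7 ≈ 41021.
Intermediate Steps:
r(N) = 36 (r(N) = 54 + 9*(-2) = 54 - 18 = 36)
u(t) = -2/t + 4*t/(36 + t) (u(t) = -2/t + 2/(((t + 36)/(t + t))) = -2/t + 2/(((36 + t)/((2*t)))) = -2/t + 2/(((36 + t)*(1/(2*t)))) = -2/t + 2/(((36 + t)/(2*t))) = -2/t + 2*(2*t/(36 + t)) = -2/t + 4*t/(36 + t))
q = 891/7 (q = -32*(-36 - 1*(-8) + 2*(-8)²)/((-8)*(36 - 8)) + 113 = -32*(-1)*(-36 + 8 + 2*64)/(8*28) + 113 = -32*(-1)*(-36 + 8 + 128)/(8*28) + 113 = -32*(-1)*100/(8*28) + 113 = -16*(-25/28) + 113 = 100/7 + 113 = 891/7 ≈ 127.29)
q + p = 891/7 + 40894 = 287149/7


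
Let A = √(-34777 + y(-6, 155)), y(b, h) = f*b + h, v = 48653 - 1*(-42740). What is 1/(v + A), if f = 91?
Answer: 91393/8352715617 - 4*I*√2198/8352715617 ≈ 1.0942e-5 - 2.2452e-8*I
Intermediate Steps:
v = 91393 (v = 48653 + 42740 = 91393)
y(b, h) = h + 91*b (y(b, h) = 91*b + h = h + 91*b)
A = 4*I*√2198 (A = √(-34777 + (155 + 91*(-6))) = √(-34777 + (155 - 546)) = √(-34777 - 391) = √(-35168) = 4*I*√2198 ≈ 187.53*I)
1/(v + A) = 1/(91393 + 4*I*√2198)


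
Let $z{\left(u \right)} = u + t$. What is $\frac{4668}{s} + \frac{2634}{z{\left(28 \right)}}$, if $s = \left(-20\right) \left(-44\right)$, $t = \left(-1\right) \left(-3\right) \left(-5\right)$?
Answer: $\frac{594651}{2860} \approx 207.92$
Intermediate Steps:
$t = -15$ ($t = 3 \left(-5\right) = -15$)
$z{\left(u \right)} = -15 + u$ ($z{\left(u \right)} = u - 15 = -15 + u$)
$s = 880$
$\frac{4668}{s} + \frac{2634}{z{\left(28 \right)}} = \frac{4668}{880} + \frac{2634}{-15 + 28} = 4668 \cdot \frac{1}{880} + \frac{2634}{13} = \frac{1167}{220} + 2634 \cdot \frac{1}{13} = \frac{1167}{220} + \frac{2634}{13} = \frac{594651}{2860}$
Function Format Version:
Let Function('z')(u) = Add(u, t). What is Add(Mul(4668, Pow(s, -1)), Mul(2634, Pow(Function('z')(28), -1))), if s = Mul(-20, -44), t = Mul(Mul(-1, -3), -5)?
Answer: Rational(594651, 2860) ≈ 207.92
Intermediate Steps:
t = -15 (t = Mul(3, -5) = -15)
Function('z')(u) = Add(-15, u) (Function('z')(u) = Add(u, -15) = Add(-15, u))
s = 880
Add(Mul(4668, Pow(s, -1)), Mul(2634, Pow(Function('z')(28), -1))) = Add(Mul(4668, Pow(880, -1)), Mul(2634, Pow(Add(-15, 28), -1))) = Add(Mul(4668, Rational(1, 880)), Mul(2634, Pow(13, -1))) = Add(Rational(1167, 220), Mul(2634, Rational(1, 13))) = Add(Rational(1167, 220), Rational(2634, 13)) = Rational(594651, 2860)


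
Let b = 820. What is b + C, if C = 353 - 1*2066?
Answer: -893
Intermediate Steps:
C = -1713 (C = 353 - 2066 = -1713)
b + C = 820 - 1713 = -893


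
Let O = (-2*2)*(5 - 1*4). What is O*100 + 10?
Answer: -390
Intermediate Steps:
O = -4 (O = -4*(5 - 4) = -4*1 = -4)
O*100 + 10 = -4*100 + 10 = -400 + 10 = -390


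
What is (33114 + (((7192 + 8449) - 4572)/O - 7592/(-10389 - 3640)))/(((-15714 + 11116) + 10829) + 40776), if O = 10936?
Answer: 5080626075529/7211867716008 ≈ 0.70448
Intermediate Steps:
(33114 + (((7192 + 8449) - 4572)/O - 7592/(-10389 - 3640)))/(((-15714 + 11116) + 10829) + 40776) = (33114 + (((7192 + 8449) - 4572)/10936 - 7592/(-10389 - 3640)))/(((-15714 + 11116) + 10829) + 40776) = (33114 + ((15641 - 4572)*(1/10936) - 7592/(-14029)))/((-4598 + 10829) + 40776) = (33114 + (11069*(1/10936) - 7592*(-1/14029)))/(6231 + 40776) = (33114 + (11069/10936 + 7592/14029))/47007 = (33114 + 238313113/153421144)*(1/47007) = (5080626075529/153421144)*(1/47007) = 5080626075529/7211867716008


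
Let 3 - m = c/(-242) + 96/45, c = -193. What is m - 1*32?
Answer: -115909/3630 ≈ -31.931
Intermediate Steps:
m = 251/3630 (m = 3 - (-193/(-242) + 96/45) = 3 - (-193*(-1/242) + 96*(1/45)) = 3 - (193/242 + 32/15) = 3 - 1*10639/3630 = 3 - 10639/3630 = 251/3630 ≈ 0.069146)
m - 1*32 = 251/3630 - 1*32 = 251/3630 - 32 = -115909/3630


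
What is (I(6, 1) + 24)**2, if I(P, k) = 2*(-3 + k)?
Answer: 400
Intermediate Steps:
I(P, k) = -6 + 2*k
(I(6, 1) + 24)**2 = ((-6 + 2*1) + 24)**2 = ((-6 + 2) + 24)**2 = (-4 + 24)**2 = 20**2 = 400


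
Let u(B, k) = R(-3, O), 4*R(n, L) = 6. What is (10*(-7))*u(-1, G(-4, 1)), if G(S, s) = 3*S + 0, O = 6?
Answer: -105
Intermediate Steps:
R(n, L) = 3/2 (R(n, L) = (¼)*6 = 3/2)
G(S, s) = 3*S
u(B, k) = 3/2
(10*(-7))*u(-1, G(-4, 1)) = (10*(-7))*(3/2) = -70*3/2 = -105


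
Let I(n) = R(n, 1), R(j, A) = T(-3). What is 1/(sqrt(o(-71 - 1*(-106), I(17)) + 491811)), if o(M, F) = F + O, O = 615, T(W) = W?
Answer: sqrt(492423)/492423 ≈ 0.0014251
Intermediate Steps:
R(j, A) = -3
I(n) = -3
o(M, F) = 615 + F (o(M, F) = F + 615 = 615 + F)
1/(sqrt(o(-71 - 1*(-106), I(17)) + 491811)) = 1/(sqrt((615 - 3) + 491811)) = 1/(sqrt(612 + 491811)) = 1/(sqrt(492423)) = sqrt(492423)/492423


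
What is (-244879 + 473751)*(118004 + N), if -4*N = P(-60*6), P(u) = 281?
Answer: 26991733230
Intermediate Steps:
N = -281/4 (N = -¼*281 = -281/4 ≈ -70.250)
(-244879 + 473751)*(118004 + N) = (-244879 + 473751)*(118004 - 281/4) = 228872*(471735/4) = 26991733230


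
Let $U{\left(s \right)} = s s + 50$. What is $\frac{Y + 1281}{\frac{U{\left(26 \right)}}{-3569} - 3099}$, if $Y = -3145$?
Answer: $\frac{6652616}{11061057} \approx 0.60145$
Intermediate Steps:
$U{\left(s \right)} = 50 + s^{2}$ ($U{\left(s \right)} = s^{2} + 50 = 50 + s^{2}$)
$\frac{Y + 1281}{\frac{U{\left(26 \right)}}{-3569} - 3099} = \frac{-3145 + 1281}{\frac{50 + 26^{2}}{-3569} - 3099} = - \frac{1864}{\left(50 + 676\right) \left(- \frac{1}{3569}\right) - 3099} = - \frac{1864}{726 \left(- \frac{1}{3569}\right) - 3099} = - \frac{1864}{- \frac{726}{3569} - 3099} = - \frac{1864}{- \frac{11061057}{3569}} = \left(-1864\right) \left(- \frac{3569}{11061057}\right) = \frac{6652616}{11061057}$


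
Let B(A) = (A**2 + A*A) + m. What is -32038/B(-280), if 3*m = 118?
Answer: -48057/235259 ≈ -0.20427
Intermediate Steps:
m = 118/3 (m = (1/3)*118 = 118/3 ≈ 39.333)
B(A) = 118/3 + 2*A**2 (B(A) = (A**2 + A*A) + 118/3 = (A**2 + A**2) + 118/3 = 2*A**2 + 118/3 = 118/3 + 2*A**2)
-32038/B(-280) = -32038/(118/3 + 2*(-280)**2) = -32038/(118/3 + 2*78400) = -32038/(118/3 + 156800) = -32038/470518/3 = -32038*3/470518 = -48057/235259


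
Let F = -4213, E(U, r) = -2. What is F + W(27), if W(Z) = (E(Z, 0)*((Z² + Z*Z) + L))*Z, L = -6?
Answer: -82621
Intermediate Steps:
W(Z) = Z*(12 - 4*Z²) (W(Z) = (-2*((Z² + Z*Z) - 6))*Z = (-2*((Z² + Z²) - 6))*Z = (-2*(2*Z² - 6))*Z = (-2*(-6 + 2*Z²))*Z = (12 - 4*Z²)*Z = Z*(12 - 4*Z²))
F + W(27) = -4213 + 4*27*(3 - 1*27²) = -4213 + 4*27*(3 - 1*729) = -4213 + 4*27*(3 - 729) = -4213 + 4*27*(-726) = -4213 - 78408 = -82621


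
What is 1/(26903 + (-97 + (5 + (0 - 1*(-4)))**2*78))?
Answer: 1/33124 ≈ 3.0190e-5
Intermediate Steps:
1/(26903 + (-97 + (5 + (0 - 1*(-4)))**2*78)) = 1/(26903 + (-97 + (5 + (0 + 4))**2*78)) = 1/(26903 + (-97 + (5 + 4)**2*78)) = 1/(26903 + (-97 + 9**2*78)) = 1/(26903 + (-97 + 81*78)) = 1/(26903 + (-97 + 6318)) = 1/(26903 + 6221) = 1/33124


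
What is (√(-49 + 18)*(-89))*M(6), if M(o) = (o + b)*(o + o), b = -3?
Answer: -3204*I*√31 ≈ -17839.0*I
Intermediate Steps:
M(o) = 2*o*(-3 + o) (M(o) = (o - 3)*(o + o) = (-3 + o)*(2*o) = 2*o*(-3 + o))
(√(-49 + 18)*(-89))*M(6) = (√(-49 + 18)*(-89))*(2*6*(-3 + 6)) = (√(-31)*(-89))*(2*6*3) = ((I*√31)*(-89))*36 = -89*I*√31*36 = -3204*I*√31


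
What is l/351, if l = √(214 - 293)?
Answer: I*√79/351 ≈ 0.025322*I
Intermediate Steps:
l = I*√79 (l = √(-79) = I*√79 ≈ 8.8882*I)
l/351 = (I*√79)/351 = (I*√79)*(1/351) = I*√79/351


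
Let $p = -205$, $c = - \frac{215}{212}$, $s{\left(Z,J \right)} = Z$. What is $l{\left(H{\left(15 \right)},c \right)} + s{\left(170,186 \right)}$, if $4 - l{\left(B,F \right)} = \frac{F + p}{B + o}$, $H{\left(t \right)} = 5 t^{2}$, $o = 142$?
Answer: $\frac{46780771}{268604} \approx 174.16$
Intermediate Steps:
$c = - \frac{215}{212}$ ($c = \left(-215\right) \frac{1}{212} = - \frac{215}{212} \approx -1.0142$)
$l{\left(B,F \right)} = 4 - \frac{-205 + F}{142 + B}$ ($l{\left(B,F \right)} = 4 - \frac{F - 205}{B + 142} = 4 - \frac{-205 + F}{142 + B}$)
$l{\left(H{\left(15 \right)},c \right)} + s{\left(170,186 \right)} = \frac{773 - - \frac{215}{212} + 4 \cdot 5 \cdot 15^{2}}{142 + 5 \cdot 15^{2}} + 170 = \frac{773 + \frac{215}{212} + 4 \cdot 5 \cdot 225}{142 + 5 \cdot 225} + 170 = \frac{773 + \frac{215}{212} + 4 \cdot 1125}{142 + 1125} + 170 = \frac{773 + \frac{215}{212} + 4500}{1267} + 170 = \frac{1}{1267} \cdot \frac{1118091}{212} + 170 = \frac{1118091}{268604} + 170 = \frac{46780771}{268604}$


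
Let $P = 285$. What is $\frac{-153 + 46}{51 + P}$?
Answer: $- \frac{107}{336} \approx -0.31845$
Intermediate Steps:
$\frac{-153 + 46}{51 + P} = \frac{-153 + 46}{51 + 285} = - \frac{107}{336}$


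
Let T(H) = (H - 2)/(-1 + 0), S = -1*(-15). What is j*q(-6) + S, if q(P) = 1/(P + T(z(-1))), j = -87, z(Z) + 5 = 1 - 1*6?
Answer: 1/2 ≈ 0.50000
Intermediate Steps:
z(Z) = -10 (z(Z) = -5 + (1 - 1*6) = -5 + (1 - 6) = -5 - 5 = -10)
S = 15
T(H) = 2 - H (T(H) = (-2 + H)/(-1) = (-2 + H)*(-1) = 2 - H)
q(P) = 1/(12 + P) (q(P) = 1/(P + (2 - 1*(-10))) = 1/(P + (2 + 10)) = 1/(P + 12) = 1/(12 + P))
j*q(-6) + S = -87/(12 - 6) + 15 = -87/6 + 15 = -87*1/6 + 15 = -29/2 + 15 = 1/2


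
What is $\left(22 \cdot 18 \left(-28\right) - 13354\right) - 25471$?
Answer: $-49913$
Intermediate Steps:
$\left(22 \cdot 18 \left(-28\right) - 13354\right) - 25471 = \left(396 \left(-28\right) - 13354\right) - 25471 = \left(-11088 - 13354\right) - 25471 = -24442 - 25471 = -49913$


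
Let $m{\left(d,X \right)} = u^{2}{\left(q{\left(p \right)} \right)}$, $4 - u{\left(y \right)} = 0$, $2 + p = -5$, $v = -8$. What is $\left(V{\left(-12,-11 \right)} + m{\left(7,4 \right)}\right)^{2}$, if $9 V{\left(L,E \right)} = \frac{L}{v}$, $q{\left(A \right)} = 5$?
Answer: $\frac{9409}{36} \approx 261.36$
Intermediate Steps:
$p = -7$ ($p = -2 - 5 = -7$)
$u{\left(y \right)} = 4$ ($u{\left(y \right)} = 4 - 0 = 4 + 0 = 4$)
$m{\left(d,X \right)} = 16$ ($m{\left(d,X \right)} = 4^{2} = 16$)
$V{\left(L,E \right)} = - \frac{L}{72}$ ($V{\left(L,E \right)} = \frac{L \frac{1}{-8}}{9} = \frac{L \left(- \frac{1}{8}\right)}{9} = \frac{\left(- \frac{1}{8}\right) L}{9} = - \frac{L}{72}$)
$\left(V{\left(-12,-11 \right)} + m{\left(7,4 \right)}\right)^{2} = \left(\left(- \frac{1}{72}\right) \left(-12\right) + 16\right)^{2} = \left(\frac{1}{6} + 16\right)^{2} = \left(\frac{97}{6}\right)^{2} = \frac{9409}{36}$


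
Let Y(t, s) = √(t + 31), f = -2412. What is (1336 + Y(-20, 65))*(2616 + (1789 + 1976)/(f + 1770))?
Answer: 373124092/107 + 558569*√11/214 ≈ 3.4958e+6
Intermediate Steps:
Y(t, s) = √(31 + t)
(1336 + Y(-20, 65))*(2616 + (1789 + 1976)/(f + 1770)) = (1336 + √(31 - 20))*(2616 + (1789 + 1976)/(-2412 + 1770)) = (1336 + √11)*(2616 + 3765/(-642)) = (1336 + √11)*(2616 + 3765*(-1/642)) = (1336 + √11)*(2616 - 1255/214) = (1336 + √11)*(558569/214) = 373124092/107 + 558569*√11/214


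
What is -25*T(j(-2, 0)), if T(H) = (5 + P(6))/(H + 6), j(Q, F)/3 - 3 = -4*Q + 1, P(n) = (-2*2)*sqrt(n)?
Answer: -125/42 + 50*sqrt(6)/21 ≈ 2.8559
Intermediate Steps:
P(n) = -4*sqrt(n)
j(Q, F) = 12 - 12*Q (j(Q, F) = 9 + 3*(-4*Q + 1) = 9 + 3*(1 - 4*Q) = 9 + (3 - 12*Q) = 12 - 12*Q)
T(H) = (5 - 4*sqrt(6))/(6 + H) (T(H) = (5 - 4*sqrt(6))/(H + 6) = (5 - 4*sqrt(6))/(6 + H))
-25*T(j(-2, 0)) = -25*(5 - 4*sqrt(6))/(6 + (12 - 12*(-2))) = -25*(5 - 4*sqrt(6))/(6 + (12 + 24)) = -25*(5 - 4*sqrt(6))/(6 + 36) = -25*(5 - 4*sqrt(6))/42 = -25*(5/42 - 2*sqrt(6)/21) = -125/42 + 50*sqrt(6)/21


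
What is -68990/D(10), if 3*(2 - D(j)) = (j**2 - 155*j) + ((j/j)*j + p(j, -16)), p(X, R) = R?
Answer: -103485/731 ≈ -141.57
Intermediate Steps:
D(j) = 22/3 - j**2/3 + 154*j/3 (D(j) = 2 - ((j**2 - 155*j) + ((j/j)*j - 16))/3 = 2 - ((j**2 - 155*j) + (1*j - 16))/3 = 2 - ((j**2 - 155*j) + (j - 16))/3 = 2 - ((j**2 - 155*j) + (-16 + j))/3 = 2 - (-16 + j**2 - 154*j)/3 = 2 + (16/3 - j**2/3 + 154*j/3) = 22/3 - j**2/3 + 154*j/3)
-68990/D(10) = -68990/(22/3 - 1/3*10**2 + (154/3)*10) = -68990/(22/3 - 1/3*100 + 1540/3) = -68990/(22/3 - 100/3 + 1540/3) = -68990/1462/3 = -68990*3/1462 = -103485/731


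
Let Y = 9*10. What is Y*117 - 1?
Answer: 10529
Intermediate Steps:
Y = 90
Y*117 - 1 = 90*117 - 1 = 10530 - 1 = 10529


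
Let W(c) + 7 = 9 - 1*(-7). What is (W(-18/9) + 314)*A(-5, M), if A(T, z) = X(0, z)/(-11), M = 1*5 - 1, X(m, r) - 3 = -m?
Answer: -969/11 ≈ -88.091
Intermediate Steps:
X(m, r) = 3 - m
M = 4 (M = 5 - 1 = 4)
W(c) = 9 (W(c) = -7 + (9 - 1*(-7)) = -7 + (9 + 7) = -7 + 16 = 9)
A(T, z) = -3/11 (A(T, z) = (3 - 1*0)/(-11) = (3 + 0)*(-1/11) = 3*(-1/11) = -3/11)
(W(-18/9) + 314)*A(-5, M) = (9 + 314)*(-3/11) = 323*(-3/11) = -969/11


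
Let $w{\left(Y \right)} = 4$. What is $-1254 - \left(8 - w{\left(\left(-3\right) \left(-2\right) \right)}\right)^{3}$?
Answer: $-1318$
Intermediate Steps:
$-1254 - \left(8 - w{\left(\left(-3\right) \left(-2\right) \right)}\right)^{3} = -1254 - \left(8 - 4\right)^{3} = -1254 - 4^{3} = -1254 - 64 = -1318$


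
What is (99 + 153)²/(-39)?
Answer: -21168/13 ≈ -1628.3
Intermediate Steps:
(99 + 153)²/(-39) = 252²*(-1/39) = 63504*(-1/39) = -21168/13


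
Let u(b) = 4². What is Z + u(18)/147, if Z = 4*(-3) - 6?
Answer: -2630/147 ≈ -17.891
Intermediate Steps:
u(b) = 16
Z = -18 (Z = -12 - 6 = -18)
Z + u(18)/147 = -18 + 16/147 = -2630/147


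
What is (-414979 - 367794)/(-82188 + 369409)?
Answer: -782773/287221 ≈ -2.7253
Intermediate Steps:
(-414979 - 367794)/(-82188 + 369409) = -782773/287221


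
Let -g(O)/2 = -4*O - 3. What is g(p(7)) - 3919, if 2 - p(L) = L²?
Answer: -4289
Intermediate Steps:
p(L) = 2 - L²
g(O) = 6 + 8*O (g(O) = -2*(-4*O - 3) = -2*(-3 - 4*O) = 6 + 8*O)
g(p(7)) - 3919 = (6 + 8*(2 - 1*7²)) - 3919 = (6 + 8*(2 - 1*49)) - 3919 = (6 + 8*(2 - 49)) - 3919 = (6 + 8*(-47)) - 3919 = (6 - 376) - 3919 = -370 - 3919 = -4289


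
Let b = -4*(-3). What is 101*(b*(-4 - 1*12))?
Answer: -19392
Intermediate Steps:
b = 12
101*(b*(-4 - 1*12)) = 101*(12*(-4 - 1*12)) = 101*(12*(-4 - 12)) = 101*(12*(-16)) = 101*(-192) = -19392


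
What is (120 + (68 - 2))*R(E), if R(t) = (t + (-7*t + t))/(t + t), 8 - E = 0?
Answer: -465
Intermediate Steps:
E = 8 (E = 8 - 1*0 = 8 + 0 = 8)
R(t) = -5/2 (R(t) = (t - 6*t)/((2*t)) = (-5*t)*(1/(2*t)) = -5/2)
(120 + (68 - 2))*R(E) = (120 + (68 - 2))*(-5/2) = (120 + 66)*(-5/2) = 186*(-5/2) = -465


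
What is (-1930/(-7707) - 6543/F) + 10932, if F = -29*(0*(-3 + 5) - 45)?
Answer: 12211350841/1117515 ≈ 10927.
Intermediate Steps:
F = 1305 (F = -29*(0*2 - 45) = -29*(0 - 45) = -29*(-45) = 1305)
(-1930/(-7707) - 6543/F) + 10932 = (-1930/(-7707) - 6543/1305) + 10932 = (-1930*(-1/7707) - 6543*1/1305) + 10932 = (1930/7707 - 727/145) + 10932 = -5323139/1117515 + 10932 = 12211350841/1117515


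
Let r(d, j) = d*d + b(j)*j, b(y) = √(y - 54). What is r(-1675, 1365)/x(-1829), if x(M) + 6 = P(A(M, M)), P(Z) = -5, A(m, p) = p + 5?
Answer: -2805625/11 - 1365*√1311/11 ≈ -2.5955e+5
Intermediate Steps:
A(m, p) = 5 + p
b(y) = √(-54 + y)
r(d, j) = d² + j*√(-54 + j) (r(d, j) = d*d + √(-54 + j)*j = d² + j*√(-54 + j))
x(M) = -11 (x(M) = -6 - 5 = -11)
r(-1675, 1365)/x(-1829) = ((-1675)² + 1365*√(-54 + 1365))/(-11) = (2805625 + 1365*√1311)*(-1/11) = -2805625/11 - 1365*√1311/11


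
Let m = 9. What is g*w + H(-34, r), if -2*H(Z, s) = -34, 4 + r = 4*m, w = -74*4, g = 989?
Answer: -292727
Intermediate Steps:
w = -296
r = 32 (r = -4 + 4*9 = -4 + 36 = 32)
H(Z, s) = 17 (H(Z, s) = -½*(-34) = 17)
g*w + H(-34, r) = 989*(-296) + 17 = -292744 + 17 = -292727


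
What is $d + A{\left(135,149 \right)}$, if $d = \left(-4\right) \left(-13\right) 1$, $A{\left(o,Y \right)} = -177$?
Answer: $-125$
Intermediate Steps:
$d = 52$ ($d = 52 \cdot 1 = 52$)
$d + A{\left(135,149 \right)} = 52 - 177 = -125$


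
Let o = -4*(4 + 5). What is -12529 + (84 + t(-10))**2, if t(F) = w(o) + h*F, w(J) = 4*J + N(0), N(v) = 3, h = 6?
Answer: 1160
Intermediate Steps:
o = -36 (o = -4*9 = -36)
w(J) = 3 + 4*J (w(J) = 4*J + 3 = 3 + 4*J)
t(F) = -141 + 6*F (t(F) = (3 + 4*(-36)) + 6*F = (3 - 144) + 6*F = -141 + 6*F)
-12529 + (84 + t(-10))**2 = -12529 + (84 + (-141 + 6*(-10)))**2 = -12529 + (84 + (-141 - 60))**2 = -12529 + (84 - 201)**2 = -12529 + (-117)**2 = -12529 + 13689 = 1160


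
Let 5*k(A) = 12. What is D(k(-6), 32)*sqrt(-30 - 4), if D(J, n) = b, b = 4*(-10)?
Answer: -40*I*sqrt(34) ≈ -233.24*I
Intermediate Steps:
k(A) = 12/5 (k(A) = (1/5)*12 = 12/5)
b = -40
D(J, n) = -40
D(k(-6), 32)*sqrt(-30 - 4) = -40*sqrt(-30 - 4) = -40*I*sqrt(34)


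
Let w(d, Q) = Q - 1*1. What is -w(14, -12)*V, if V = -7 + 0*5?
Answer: -91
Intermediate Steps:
w(d, Q) = -1 + Q (w(d, Q) = Q - 1 = -1 + Q)
V = -7 (V = -7 + 0 = -7)
-w(14, -12)*V = -(-1 - 12)*(-7) = -(-13)*(-7) = -1*91 = -91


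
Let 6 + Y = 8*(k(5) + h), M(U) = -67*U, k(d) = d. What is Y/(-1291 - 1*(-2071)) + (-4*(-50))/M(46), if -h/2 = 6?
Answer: -86771/600990 ≈ -0.14438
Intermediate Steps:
h = -12 (h = -2*6 = -12)
Y = -62 (Y = -6 + 8*(5 - 12) = -6 + 8*(-7) = -6 - 56 = -62)
Y/(-1291 - 1*(-2071)) + (-4*(-50))/M(46) = -62/(-1291 - 1*(-2071)) + (-4*(-50))/((-67*46)) = -62/(-1291 + 2071) + 200/(-3082) = -62/780 + 200*(-1/3082) = -62*1/780 - 100/1541 = -31/390 - 100/1541 = -86771/600990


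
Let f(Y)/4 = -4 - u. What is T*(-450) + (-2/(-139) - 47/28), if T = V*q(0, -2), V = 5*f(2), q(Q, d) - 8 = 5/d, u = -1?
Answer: 577955523/3892 ≈ 1.4850e+5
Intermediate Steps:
f(Y) = -12 (f(Y) = 4*(-4 - 1*(-1)) = 4*(-4 + 1) = 4*(-3) = -12)
q(Q, d) = 8 + 5/d
V = -60 (V = 5*(-12) = -60)
T = -330 (T = -60*(8 + 5/(-2)) = -60*(8 + 5*(-½)) = -60*(8 - 5/2) = -60*11/2 = -330)
T*(-450) + (-2/(-139) - 47/28) = -330*(-450) + (-2/(-139) - 47/28) = 148500 + (-2*(-1/139) - 47*1/28) = 148500 + (2/139 - 47/28) = 148500 - 6477/3892 = 577955523/3892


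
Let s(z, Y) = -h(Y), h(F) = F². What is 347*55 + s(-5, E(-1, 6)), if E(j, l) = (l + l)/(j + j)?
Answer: 19049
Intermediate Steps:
E(j, l) = l/j (E(j, l) = (2*l)/((2*j)) = (2*l)*(1/(2*j)) = l/j)
s(z, Y) = -Y²
347*55 + s(-5, E(-1, 6)) = 347*55 - (6/(-1))² = 19085 - (6*(-1))² = 19085 - 1*(-6)² = 19085 - 1*36 = 19085 - 36 = 19049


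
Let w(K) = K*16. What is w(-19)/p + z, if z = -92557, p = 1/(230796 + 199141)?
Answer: -130793405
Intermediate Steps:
p = 1/429937 ≈ 2.3259e-6
w(K) = 16*K
w(-19)/p + z = (16*(-19))/(1/429937) - 92557 = -304*429937 - 92557 = -130700848 - 92557 = -130793405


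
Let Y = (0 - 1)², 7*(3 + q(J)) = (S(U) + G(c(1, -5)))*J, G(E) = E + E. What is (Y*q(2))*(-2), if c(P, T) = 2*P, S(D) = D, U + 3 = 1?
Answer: 34/7 ≈ 4.8571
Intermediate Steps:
U = -2 (U = -3 + 1 = -2)
G(E) = 2*E
q(J) = -3 + 2*J/7 (q(J) = -3 + ((-2 + 2*(2*1))*J)/7 = -3 + ((-2 + 2*2)*J)/7 = -3 + ((-2 + 4)*J)/7 = -3 + (2*J)/7 = -3 + 2*J/7)
Y = 1 (Y = (-1)² = 1)
(Y*q(2))*(-2) = (1*(-3 + (2/7)*2))*(-2) = (1*(-3 + 4/7))*(-2) = (1*(-17/7))*(-2) = -17/7*(-2) = 34/7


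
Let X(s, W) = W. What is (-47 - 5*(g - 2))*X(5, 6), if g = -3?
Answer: -132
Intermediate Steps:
(-47 - 5*(g - 2))*X(5, 6) = (-47 - 5*(-3 - 2))*6 = (-47 - 5*(-5))*6 = (-47 + 25)*6 = -22*6 = -132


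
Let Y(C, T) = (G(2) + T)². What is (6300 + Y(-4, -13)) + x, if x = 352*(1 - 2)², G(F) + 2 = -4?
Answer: 7013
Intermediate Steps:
G(F) = -6 (G(F) = -2 - 4 = -6)
x = 352 (x = 352*(-1)² = 352*1 = 352)
Y(C, T) = (-6 + T)²
(6300 + Y(-4, -13)) + x = (6300 + (-6 - 13)²) + 352 = (6300 + (-19)²) + 352 = (6300 + 361) + 352 = 6661 + 352 = 7013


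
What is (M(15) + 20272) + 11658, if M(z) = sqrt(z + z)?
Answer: 31930 + sqrt(30) ≈ 31935.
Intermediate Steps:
M(z) = sqrt(2)*sqrt(z) (M(z) = sqrt(2*z) = sqrt(2)*sqrt(z))
(M(15) + 20272) + 11658 = (sqrt(2)*sqrt(15) + 20272) + 11658 = (sqrt(30) + 20272) + 11658 = (20272 + sqrt(30)) + 11658 = 31930 + sqrt(30)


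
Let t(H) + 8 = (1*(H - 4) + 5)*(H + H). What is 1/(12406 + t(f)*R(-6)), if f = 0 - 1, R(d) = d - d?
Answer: 1/12406 ≈ 8.0606e-5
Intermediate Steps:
R(d) = 0
f = -1
t(H) = -8 + 2*H*(1 + H) (t(H) = -8 + (1*(H - 4) + 5)*(H + H) = -8 + (1*(-4 + H) + 5)*(2*H) = -8 + ((-4 + H) + 5)*(2*H) = -8 + (1 + H)*(2*H) = -8 + 2*H*(1 + H))
1/(12406 + t(f)*R(-6)) = 1/(12406 + (-8 + 2*(-1) + 2*(-1)²)*0) = 1/(12406 + (-8 - 2 + 2*1)*0) = 1/(12406 + (-8 - 2 + 2)*0) = 1/(12406 - 8*0) = 1/(12406 + 0) = 1/12406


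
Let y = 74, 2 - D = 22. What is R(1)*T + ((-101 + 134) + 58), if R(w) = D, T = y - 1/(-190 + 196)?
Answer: -4157/3 ≈ -1385.7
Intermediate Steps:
D = -20 (D = 2 - 1*22 = 2 - 22 = -20)
T = 443/6 (T = 74 - 1/(-190 + 196) = 74 - 1/6 = 74 - 1*⅙ = 74 - ⅙ = 443/6 ≈ 73.833)
R(w) = -20
R(1)*T + ((-101 + 134) + 58) = -20*443/6 + ((-101 + 134) + 58) = -4430/3 + (33 + 58) = -4430/3 + 91 = -4157/3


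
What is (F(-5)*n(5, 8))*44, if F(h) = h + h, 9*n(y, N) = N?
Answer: -3520/9 ≈ -391.11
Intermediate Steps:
n(y, N) = N/9
F(h) = 2*h
(F(-5)*n(5, 8))*44 = ((2*(-5))*((⅑)*8))*44 = -10*8/9*44 = -80/9*44 = -3520/9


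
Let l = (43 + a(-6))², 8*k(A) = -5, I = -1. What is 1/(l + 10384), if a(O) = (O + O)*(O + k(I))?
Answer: 4/101561 ≈ 3.9385e-5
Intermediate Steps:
k(A) = -5/8 (k(A) = (⅛)*(-5) = -5/8)
a(O) = 2*O*(-5/8 + O) (a(O) = (O + O)*(O - 5/8) = (2*O)*(-5/8 + O) = 2*O*(-5/8 + O))
l = 60025/4 (l = (43 + (¼)*(-6)*(-5 + 8*(-6)))² = (43 + (¼)*(-6)*(-5 - 48))² = (43 + (¼)*(-6)*(-53))² = (43 + 159/2)² = (245/2)² = 60025/4 ≈ 15006.)
1/(l + 10384) = 1/(60025/4 + 10384) = 1/(101561/4) = 4/101561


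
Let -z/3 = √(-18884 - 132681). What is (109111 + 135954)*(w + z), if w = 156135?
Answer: 38263223775 - 735195*I*√151565 ≈ 3.8263e+10 - 2.8622e+8*I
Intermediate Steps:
z = -3*I*√151565 (z = -3*√(-18884 - 132681) = -3*I*√151565 ≈ -1167.9*I)
(109111 + 135954)*(w + z) = (109111 + 135954)*(156135 - 3*I*√151565) = 245065*(156135 - 3*I*√151565) = 38263223775 - 735195*I*√151565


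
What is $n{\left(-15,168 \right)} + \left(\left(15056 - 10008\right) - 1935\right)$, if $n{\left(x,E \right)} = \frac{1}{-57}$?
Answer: $\frac{177440}{57} \approx 3113.0$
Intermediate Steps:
$n{\left(x,E \right)} = - \frac{1}{57}$
$n{\left(-15,168 \right)} + \left(\left(15056 - 10008\right) - 1935\right) = - \frac{1}{57} + \left(\left(15056 - 10008\right) - 1935\right) = - \frac{1}{57} + \left(5048 - 1935\right) = - \frac{1}{57} + 3113 = \frac{177440}{57}$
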